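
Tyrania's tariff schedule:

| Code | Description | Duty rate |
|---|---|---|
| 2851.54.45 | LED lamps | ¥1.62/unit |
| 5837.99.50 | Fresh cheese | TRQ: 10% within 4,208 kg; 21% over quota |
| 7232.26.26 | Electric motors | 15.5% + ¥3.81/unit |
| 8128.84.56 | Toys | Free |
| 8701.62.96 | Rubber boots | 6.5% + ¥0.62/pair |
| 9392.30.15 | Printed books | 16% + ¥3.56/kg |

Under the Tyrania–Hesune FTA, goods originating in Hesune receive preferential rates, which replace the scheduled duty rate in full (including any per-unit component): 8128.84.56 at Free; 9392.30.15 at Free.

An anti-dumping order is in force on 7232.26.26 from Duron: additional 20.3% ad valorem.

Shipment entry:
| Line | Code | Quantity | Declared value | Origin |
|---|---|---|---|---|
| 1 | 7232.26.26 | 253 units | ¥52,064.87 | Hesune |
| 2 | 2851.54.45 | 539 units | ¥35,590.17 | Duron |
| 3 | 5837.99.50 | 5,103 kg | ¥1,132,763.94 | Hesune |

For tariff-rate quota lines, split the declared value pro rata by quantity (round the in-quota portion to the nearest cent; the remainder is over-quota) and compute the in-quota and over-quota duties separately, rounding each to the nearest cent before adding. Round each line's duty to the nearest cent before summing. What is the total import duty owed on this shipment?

Line 1 (7232.26.26, Hesune, 253 units, ¥52,064.87):
Base rate for 7232.26.26 is 15.5% + ¥3.81/unit.
Origin Hesune is the FTA partner but 7232.26.26 is not on the preference list; base rate stands.
The additional-duty order on 7232.26.26 targets Duron, not Hesune; it does not apply.
Duty = ¥52,064.87 × 15.5% + 253 × ¥3.81 = ¥9,033.98.
Line 2 (2851.54.45, Duron, 539 units, ¥35,590.17):
Base rate for 2851.54.45 is ¥1.62/unit.
Duty = 539 × ¥1.62 = ¥873.18.
Line 3 (5837.99.50, Hesune, 5,103 kg, ¥1,132,763.94):
Code 5837.99.50 is under a tariff-rate quota (threshold 4,208 kg). In-quota: 4,208 kg at 10%; over-quota: 895 kg at 21%.
Pro-rata value split: in-quota = ¥1,132,763.94 × 4,208/5,103 = ¥934,091.84; over-quota = ¥1,132,763.94 − ¥934,091.84 = ¥198,672.10.
In-quota duty = ¥934,091.84 × 10% = ¥93,409.18. Over-quota duty = ¥198,672.10 × 21% = ¥41,721.14.
Line duty = ¥93,409.18 + ¥41,721.14 = ¥135,130.32.
Total = ¥9,033.98 + ¥873.18 + ¥135,130.32 = ¥145,037.48.

¥145,037.48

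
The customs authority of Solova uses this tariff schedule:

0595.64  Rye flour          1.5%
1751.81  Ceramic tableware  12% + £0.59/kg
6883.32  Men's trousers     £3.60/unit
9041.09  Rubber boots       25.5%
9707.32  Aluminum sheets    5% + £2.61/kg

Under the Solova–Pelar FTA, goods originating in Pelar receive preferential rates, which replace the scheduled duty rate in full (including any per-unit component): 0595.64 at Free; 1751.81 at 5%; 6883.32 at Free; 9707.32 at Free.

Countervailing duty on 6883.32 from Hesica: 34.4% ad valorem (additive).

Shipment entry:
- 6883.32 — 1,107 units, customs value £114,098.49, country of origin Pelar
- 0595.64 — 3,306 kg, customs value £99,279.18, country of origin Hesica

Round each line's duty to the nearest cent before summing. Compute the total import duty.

£1,489.19

Line 1 (6883.32, Pelar, 1,107 units, £114,098.49):
Base rate for 6883.32 is £3.60/unit.
Origin Pelar qualifies under the Solova–Pelar agreement and 6883.32 is covered: preferential rate Free applies instead.
The additional-duty order on 6883.32 targets Hesica, not Pelar; it does not apply.
Duty = £114,098.49 × 0% = £0.00.
Line 2 (0595.64, Hesica, 3,306 kg, £99,279.18):
Base rate for 0595.64 is 1.5%.
0595.64 has an FTA preferential rate, but origin Hesica is not Pelar; base rate stands.
Duty = £99,279.18 × 1.5% = £1,489.19.
Total = £0.00 + £1,489.19 = £1,489.19.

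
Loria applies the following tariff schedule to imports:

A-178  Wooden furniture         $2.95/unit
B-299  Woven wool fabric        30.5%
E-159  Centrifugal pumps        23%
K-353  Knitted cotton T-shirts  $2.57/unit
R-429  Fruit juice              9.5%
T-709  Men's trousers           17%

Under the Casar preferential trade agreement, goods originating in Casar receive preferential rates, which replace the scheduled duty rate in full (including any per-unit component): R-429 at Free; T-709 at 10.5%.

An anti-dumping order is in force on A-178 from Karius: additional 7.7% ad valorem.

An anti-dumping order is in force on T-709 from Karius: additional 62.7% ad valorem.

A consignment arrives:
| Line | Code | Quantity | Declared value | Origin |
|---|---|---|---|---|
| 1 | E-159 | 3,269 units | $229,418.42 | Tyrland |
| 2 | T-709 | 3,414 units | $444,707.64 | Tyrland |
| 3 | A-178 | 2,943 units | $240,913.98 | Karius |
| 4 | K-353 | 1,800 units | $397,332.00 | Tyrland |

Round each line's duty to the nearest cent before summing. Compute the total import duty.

$160,224.77

Line 1 (E-159, Tyrland, 3,269 units, $229,418.42):
Base rate for E-159 is 23%.
Duty = $229,418.42 × 23% = $52,766.24.
Line 2 (T-709, Tyrland, 3,414 units, $444,707.64):
Base rate for T-709 is 17%.
T-709 has an FTA preferential rate, but origin Tyrland is not Casar; base rate stands.
The additional-duty order on T-709 targets Karius, not Tyrland; it does not apply.
Duty = $444,707.64 × 17% = $75,600.30.
Line 3 (A-178, Karius, 2,943 units, $240,913.98):
Base rate for A-178 is $2.95/unit.
Additional duty on A-178 from Karius: +7.7% ad valorem. Applied ad valorem rate = 7.7%.
Duty = $240,913.98 × 7.7% + 2,943 × $2.95 = $27,232.23.
Line 4 (K-353, Tyrland, 1,800 units, $397,332.00):
Base rate for K-353 is $2.57/unit.
Duty = 1,800 × $2.57 = $4,626.00.
Total = $52,766.24 + $75,600.30 + $27,232.23 + $4,626.00 = $160,224.77.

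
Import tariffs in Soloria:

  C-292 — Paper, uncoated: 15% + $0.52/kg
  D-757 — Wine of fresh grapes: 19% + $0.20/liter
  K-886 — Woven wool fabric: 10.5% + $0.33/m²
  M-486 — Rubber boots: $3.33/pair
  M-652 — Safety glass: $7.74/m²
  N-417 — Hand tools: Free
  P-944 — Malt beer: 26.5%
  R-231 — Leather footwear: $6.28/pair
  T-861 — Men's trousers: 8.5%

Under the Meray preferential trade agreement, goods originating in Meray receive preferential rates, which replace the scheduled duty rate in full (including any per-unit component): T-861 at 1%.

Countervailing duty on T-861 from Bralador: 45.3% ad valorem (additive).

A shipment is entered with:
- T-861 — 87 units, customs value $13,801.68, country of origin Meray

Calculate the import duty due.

$138.02

Line 1 (T-861, Meray, 87 units, $13,801.68):
Base rate for T-861 is 8.5%.
Origin Meray qualifies under the Soloria–Meray agreement and T-861 is covered: preferential rate 1% applies instead.
The additional-duty order on T-861 targets Bralador, not Meray; it does not apply.
Duty = $13,801.68 × 1% = $138.02.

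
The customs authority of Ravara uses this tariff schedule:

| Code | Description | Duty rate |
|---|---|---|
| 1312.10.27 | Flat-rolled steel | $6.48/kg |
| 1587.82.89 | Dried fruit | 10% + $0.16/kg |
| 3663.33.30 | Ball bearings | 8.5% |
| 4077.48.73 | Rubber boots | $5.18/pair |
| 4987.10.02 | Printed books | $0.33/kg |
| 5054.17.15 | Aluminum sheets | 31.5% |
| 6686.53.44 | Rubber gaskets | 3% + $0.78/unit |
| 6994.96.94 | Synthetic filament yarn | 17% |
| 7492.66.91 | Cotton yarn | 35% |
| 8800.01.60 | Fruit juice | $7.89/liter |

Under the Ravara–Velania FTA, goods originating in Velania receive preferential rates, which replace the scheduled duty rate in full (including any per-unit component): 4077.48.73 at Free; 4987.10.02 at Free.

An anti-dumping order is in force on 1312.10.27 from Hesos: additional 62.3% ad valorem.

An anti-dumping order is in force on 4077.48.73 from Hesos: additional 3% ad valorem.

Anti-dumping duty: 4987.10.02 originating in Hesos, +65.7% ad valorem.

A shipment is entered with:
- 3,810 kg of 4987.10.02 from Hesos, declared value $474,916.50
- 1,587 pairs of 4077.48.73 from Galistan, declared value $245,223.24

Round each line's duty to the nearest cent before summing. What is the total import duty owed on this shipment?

Line 1 (4987.10.02, Hesos, 3,810 kg, $474,916.50):
Base rate for 4987.10.02 is $0.33/kg.
4987.10.02 has an FTA preferential rate, but origin Hesos is not Velania; base rate stands.
Additional duty on 4987.10.02 from Hesos: +65.7% ad valorem. Applied ad valorem rate = 65.7%.
Duty = $474,916.50 × 65.7% + 3,810 × $0.33 = $313,277.44.
Line 2 (4077.48.73, Galistan, 1,587 pairs, $245,223.24):
Base rate for 4077.48.73 is $5.18/pair.
4077.48.73 has an FTA preferential rate, but origin Galistan is not Velania; base rate stands.
The additional-duty order on 4077.48.73 targets Hesos, not Galistan; it does not apply.
Duty = 1,587 × $5.18 = $8,220.66.
Total = $313,277.44 + $8,220.66 = $321,498.10.

$321,498.10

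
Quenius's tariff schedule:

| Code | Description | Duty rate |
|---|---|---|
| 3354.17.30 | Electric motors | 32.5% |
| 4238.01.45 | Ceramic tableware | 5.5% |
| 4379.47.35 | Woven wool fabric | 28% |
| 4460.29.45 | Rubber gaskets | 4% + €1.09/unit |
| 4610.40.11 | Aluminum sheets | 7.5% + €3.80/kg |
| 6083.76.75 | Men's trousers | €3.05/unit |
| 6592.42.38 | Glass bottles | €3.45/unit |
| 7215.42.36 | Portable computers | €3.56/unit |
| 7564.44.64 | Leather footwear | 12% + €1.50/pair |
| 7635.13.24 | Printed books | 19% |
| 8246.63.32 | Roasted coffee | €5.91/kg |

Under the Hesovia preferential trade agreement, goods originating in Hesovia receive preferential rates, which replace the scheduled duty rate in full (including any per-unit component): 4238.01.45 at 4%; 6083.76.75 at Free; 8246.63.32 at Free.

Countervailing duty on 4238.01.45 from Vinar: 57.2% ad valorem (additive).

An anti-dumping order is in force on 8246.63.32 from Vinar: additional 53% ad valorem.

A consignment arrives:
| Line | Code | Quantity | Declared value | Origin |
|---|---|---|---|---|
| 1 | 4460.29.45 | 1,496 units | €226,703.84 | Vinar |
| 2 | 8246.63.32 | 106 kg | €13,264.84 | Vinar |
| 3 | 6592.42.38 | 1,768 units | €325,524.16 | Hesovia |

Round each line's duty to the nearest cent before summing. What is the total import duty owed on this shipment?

Line 1 (4460.29.45, Vinar, 1,496 units, €226,703.84):
Base rate for 4460.29.45 is 4% + €1.09/unit.
Duty = €226,703.84 × 4% + 1,496 × €1.09 = €10,698.79.
Line 2 (8246.63.32, Vinar, 106 kg, €13,264.84):
Base rate for 8246.63.32 is €5.91/kg.
8246.63.32 has an FTA preferential rate, but origin Vinar is not Hesovia; base rate stands.
Additional duty on 8246.63.32 from Vinar: +53% ad valorem. Applied ad valorem rate = 53%.
Duty = €13,264.84 × 53% + 106 × €5.91 = €7,656.83.
Line 3 (6592.42.38, Hesovia, 1,768 units, €325,524.16):
Base rate for 6592.42.38 is €3.45/unit.
Origin Hesovia is the FTA partner but 6592.42.38 is not on the preference list; base rate stands.
Duty = 1,768 × €3.45 = €6,099.60.
Total = €10,698.79 + €7,656.83 + €6,099.60 = €24,455.22.

€24,455.22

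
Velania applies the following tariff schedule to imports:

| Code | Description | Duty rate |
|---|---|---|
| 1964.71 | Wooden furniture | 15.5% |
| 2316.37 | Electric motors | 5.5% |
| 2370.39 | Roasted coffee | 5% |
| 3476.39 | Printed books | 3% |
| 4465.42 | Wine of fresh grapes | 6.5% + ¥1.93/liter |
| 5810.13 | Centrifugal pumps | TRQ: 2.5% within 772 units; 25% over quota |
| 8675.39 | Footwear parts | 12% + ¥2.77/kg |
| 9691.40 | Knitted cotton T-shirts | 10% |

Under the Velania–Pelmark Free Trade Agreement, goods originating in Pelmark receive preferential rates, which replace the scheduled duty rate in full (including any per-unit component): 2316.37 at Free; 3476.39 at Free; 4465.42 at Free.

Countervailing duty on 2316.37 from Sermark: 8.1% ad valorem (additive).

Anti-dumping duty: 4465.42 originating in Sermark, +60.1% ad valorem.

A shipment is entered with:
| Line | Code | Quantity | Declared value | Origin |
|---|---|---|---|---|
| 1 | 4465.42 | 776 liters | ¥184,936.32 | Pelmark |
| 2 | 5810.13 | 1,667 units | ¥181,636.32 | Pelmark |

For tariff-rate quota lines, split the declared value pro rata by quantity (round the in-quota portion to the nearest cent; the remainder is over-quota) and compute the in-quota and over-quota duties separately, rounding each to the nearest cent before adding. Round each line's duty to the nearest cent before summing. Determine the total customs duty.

Line 1 (4465.42, Pelmark, 776 liters, ¥184,936.32):
Base rate for 4465.42 is 6.5% + ¥1.93/liter.
Origin Pelmark qualifies under the Velania–Pelmark agreement and 4465.42 is covered: preferential rate Free applies instead.
The additional-duty order on 4465.42 targets Sermark, not Pelmark; it does not apply.
Duty = ¥184,936.32 × 0% = ¥0.00.
Line 2 (5810.13, Pelmark, 1,667 units, ¥181,636.32):
Code 5810.13 is under a tariff-rate quota (threshold 772 units). In-quota: 772 units at 2.5%; over-quota: 895 units at 25%.
Pro-rata value split: in-quota = ¥181,636.32 × 772/1,667 = ¥84,117.12; over-quota = ¥181,636.32 − ¥84,117.12 = ¥97,519.20.
In-quota duty = ¥84,117.12 × 2.5% = ¥2,102.93. Over-quota duty = ¥97,519.20 × 25% = ¥24,379.80.
Line duty = ¥2,102.93 + ¥24,379.80 = ¥26,482.73.
Total = ¥0.00 + ¥26,482.73 = ¥26,482.73.

¥26,482.73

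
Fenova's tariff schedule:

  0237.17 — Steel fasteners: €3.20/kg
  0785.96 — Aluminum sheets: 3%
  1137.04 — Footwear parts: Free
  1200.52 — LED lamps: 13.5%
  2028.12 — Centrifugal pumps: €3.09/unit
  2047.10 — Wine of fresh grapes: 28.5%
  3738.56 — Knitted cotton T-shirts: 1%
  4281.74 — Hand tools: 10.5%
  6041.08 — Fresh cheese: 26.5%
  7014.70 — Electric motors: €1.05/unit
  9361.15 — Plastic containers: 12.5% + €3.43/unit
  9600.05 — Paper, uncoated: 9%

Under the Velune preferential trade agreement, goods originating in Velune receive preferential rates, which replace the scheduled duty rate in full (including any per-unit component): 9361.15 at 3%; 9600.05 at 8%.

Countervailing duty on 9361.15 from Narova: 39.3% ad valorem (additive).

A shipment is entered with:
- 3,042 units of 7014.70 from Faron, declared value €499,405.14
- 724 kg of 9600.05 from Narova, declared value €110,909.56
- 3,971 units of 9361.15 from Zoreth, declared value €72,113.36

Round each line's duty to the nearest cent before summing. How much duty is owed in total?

Line 1 (7014.70, Faron, 3,042 units, €499,405.14):
Base rate for 7014.70 is €1.05/unit.
Duty = 3,042 × €1.05 = €3,194.10.
Line 2 (9600.05, Narova, 724 kg, €110,909.56):
Base rate for 9600.05 is 9%.
9600.05 has an FTA preferential rate, but origin Narova is not Velune; base rate stands.
Duty = €110,909.56 × 9% = €9,981.86.
Line 3 (9361.15, Zoreth, 3,971 units, €72,113.36):
Base rate for 9361.15 is 12.5% + €3.43/unit.
9361.15 has an FTA preferential rate, but origin Zoreth is not Velune; base rate stands.
The additional-duty order on 9361.15 targets Narova, not Zoreth; it does not apply.
Duty = €72,113.36 × 12.5% + 3,971 × €3.43 = €22,634.70.
Total = €3,194.10 + €9,981.86 + €22,634.70 = €35,810.66.

€35,810.66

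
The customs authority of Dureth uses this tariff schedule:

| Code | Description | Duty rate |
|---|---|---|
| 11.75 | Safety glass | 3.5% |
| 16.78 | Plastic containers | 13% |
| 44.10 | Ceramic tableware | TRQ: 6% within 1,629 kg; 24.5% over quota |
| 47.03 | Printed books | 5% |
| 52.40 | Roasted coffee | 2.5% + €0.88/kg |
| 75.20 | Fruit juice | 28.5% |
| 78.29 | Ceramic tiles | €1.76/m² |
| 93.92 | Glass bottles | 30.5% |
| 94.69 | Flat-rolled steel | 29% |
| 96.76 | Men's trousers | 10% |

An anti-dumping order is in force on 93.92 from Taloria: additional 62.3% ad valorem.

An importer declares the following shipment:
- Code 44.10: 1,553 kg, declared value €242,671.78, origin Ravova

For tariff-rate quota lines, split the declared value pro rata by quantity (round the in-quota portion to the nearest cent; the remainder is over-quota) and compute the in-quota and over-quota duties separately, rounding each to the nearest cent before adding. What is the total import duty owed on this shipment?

Line 1 (44.10, Ravova, 1,553 kg, €242,671.78):
Code 44.10 is under a tariff-rate quota (threshold 1,629 kg). Quantity 1,553 kg is within the quota, so the in-quota rate 6% applies to the full value.
Duty = €242,671.78 × 6% = €14,560.31.

€14,560.31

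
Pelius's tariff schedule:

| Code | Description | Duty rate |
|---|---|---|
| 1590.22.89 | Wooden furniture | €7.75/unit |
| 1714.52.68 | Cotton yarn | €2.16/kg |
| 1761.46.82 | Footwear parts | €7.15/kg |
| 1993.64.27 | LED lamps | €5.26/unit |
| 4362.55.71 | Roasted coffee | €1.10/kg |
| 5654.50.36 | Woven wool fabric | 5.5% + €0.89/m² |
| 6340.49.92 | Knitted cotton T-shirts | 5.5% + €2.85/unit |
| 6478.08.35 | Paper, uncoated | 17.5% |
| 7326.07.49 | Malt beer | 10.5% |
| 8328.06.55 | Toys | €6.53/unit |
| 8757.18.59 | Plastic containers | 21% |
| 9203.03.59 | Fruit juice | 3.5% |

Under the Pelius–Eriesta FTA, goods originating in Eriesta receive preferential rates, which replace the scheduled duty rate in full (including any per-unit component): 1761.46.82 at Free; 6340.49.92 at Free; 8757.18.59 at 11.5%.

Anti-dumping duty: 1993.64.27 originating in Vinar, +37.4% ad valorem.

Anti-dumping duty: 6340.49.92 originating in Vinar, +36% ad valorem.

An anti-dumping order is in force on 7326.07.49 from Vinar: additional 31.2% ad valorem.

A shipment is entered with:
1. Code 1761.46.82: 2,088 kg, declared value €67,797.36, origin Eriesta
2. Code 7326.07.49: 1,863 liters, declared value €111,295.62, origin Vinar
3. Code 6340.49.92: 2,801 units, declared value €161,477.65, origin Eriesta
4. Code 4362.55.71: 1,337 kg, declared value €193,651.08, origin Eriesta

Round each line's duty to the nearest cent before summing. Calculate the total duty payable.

Line 1 (1761.46.82, Eriesta, 2,088 kg, €67,797.36):
Base rate for 1761.46.82 is €7.15/kg.
Origin Eriesta qualifies under the Pelius–Eriesta agreement and 1761.46.82 is covered: preferential rate Free applies instead.
Duty = €67,797.36 × 0% = €0.00.
Line 2 (7326.07.49, Vinar, 1,863 liters, €111,295.62):
Base rate for 7326.07.49 is 10.5%.
Additional duty on 7326.07.49 from Vinar: +31.2%. Applied ad valorem rate: 10.5% + 31.2% = 41.7%.
Duty = €111,295.62 × 41.7% = €46,410.27.
Line 3 (6340.49.92, Eriesta, 2,801 units, €161,477.65):
Base rate for 6340.49.92 is 5.5% + €2.85/unit.
Origin Eriesta qualifies under the Pelius–Eriesta agreement and 6340.49.92 is covered: preferential rate Free applies instead.
The additional-duty order on 6340.49.92 targets Vinar, not Eriesta; it does not apply.
Duty = €161,477.65 × 0% = €0.00.
Line 4 (4362.55.71, Eriesta, 1,337 kg, €193,651.08):
Base rate for 4362.55.71 is €1.10/kg.
Origin Eriesta is the FTA partner but 4362.55.71 is not on the preference list; base rate stands.
Duty = 1,337 × €1.10 = €1,470.70.
Total = €0.00 + €46,410.27 + €0.00 + €1,470.70 = €47,880.97.

€47,880.97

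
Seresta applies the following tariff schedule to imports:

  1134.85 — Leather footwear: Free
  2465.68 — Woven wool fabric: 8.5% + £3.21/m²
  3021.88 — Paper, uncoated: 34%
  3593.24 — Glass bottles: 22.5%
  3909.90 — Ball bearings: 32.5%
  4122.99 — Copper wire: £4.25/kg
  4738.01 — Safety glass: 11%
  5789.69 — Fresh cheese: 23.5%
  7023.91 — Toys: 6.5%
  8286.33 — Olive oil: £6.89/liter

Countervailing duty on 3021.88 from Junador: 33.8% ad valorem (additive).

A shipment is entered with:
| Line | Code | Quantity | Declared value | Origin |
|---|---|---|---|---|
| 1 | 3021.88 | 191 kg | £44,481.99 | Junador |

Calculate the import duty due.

£30,158.79

Line 1 (3021.88, Junador, 191 kg, £44,481.99):
Base rate for 3021.88 is 34%.
Additional duty on 3021.88 from Junador: +33.8%. Applied ad valorem rate: 34% + 33.8% = 67.8%.
Duty = £44,481.99 × 67.8% = £30,158.79.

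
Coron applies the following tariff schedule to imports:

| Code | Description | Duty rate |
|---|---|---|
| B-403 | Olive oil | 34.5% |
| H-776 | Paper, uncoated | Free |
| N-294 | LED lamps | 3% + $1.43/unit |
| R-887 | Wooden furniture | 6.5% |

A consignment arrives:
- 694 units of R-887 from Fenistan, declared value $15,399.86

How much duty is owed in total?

Line 1 (R-887, Fenistan, 694 units, $15,399.86):
Base rate for R-887 is 6.5%.
Duty = $15,399.86 × 6.5% = $1,000.99.

$1,000.99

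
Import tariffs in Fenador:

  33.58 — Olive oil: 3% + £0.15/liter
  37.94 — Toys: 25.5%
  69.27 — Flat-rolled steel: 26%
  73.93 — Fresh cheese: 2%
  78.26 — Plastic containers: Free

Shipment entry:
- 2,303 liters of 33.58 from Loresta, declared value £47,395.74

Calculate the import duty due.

Line 1 (33.58, Loresta, 2,303 liters, £47,395.74):
Base rate for 33.58 is 3% + £0.15/liter.
Duty = £47,395.74 × 3% + 2,303 × £0.15 = £1,767.32.

£1,767.32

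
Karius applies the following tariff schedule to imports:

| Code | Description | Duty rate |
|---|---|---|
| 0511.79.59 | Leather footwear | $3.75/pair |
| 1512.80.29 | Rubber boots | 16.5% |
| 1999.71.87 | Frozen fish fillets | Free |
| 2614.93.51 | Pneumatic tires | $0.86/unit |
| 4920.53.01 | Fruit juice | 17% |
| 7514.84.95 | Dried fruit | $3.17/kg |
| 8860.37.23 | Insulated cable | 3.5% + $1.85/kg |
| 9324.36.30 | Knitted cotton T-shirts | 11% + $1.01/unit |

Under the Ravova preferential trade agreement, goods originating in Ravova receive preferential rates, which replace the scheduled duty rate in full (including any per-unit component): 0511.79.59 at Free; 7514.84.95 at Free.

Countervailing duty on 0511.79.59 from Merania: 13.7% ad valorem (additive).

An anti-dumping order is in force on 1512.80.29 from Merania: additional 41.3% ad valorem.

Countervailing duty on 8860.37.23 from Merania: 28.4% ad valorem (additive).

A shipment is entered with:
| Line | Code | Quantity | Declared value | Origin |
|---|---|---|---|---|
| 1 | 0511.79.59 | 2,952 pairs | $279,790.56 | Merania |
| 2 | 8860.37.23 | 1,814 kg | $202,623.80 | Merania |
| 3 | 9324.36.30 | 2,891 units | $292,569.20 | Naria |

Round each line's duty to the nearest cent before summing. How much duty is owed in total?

$152,496.72

Line 1 (0511.79.59, Merania, 2,952 pairs, $279,790.56):
Base rate for 0511.79.59 is $3.75/pair.
0511.79.59 has an FTA preferential rate, but origin Merania is not Ravova; base rate stands.
Additional duty on 0511.79.59 from Merania: +13.7% ad valorem. Applied ad valorem rate = 13.7%.
Duty = $279,790.56 × 13.7% + 2,952 × $3.75 = $49,401.31.
Line 2 (8860.37.23, Merania, 1,814 kg, $202,623.80):
Base rate for 8860.37.23 is 3.5% + $1.85/kg.
Additional duty on 8860.37.23 from Merania: +28.4%. Applied ad valorem rate: 3.5% + 28.4% = 31.9%.
Duty = $202,623.80 × 31.9% + 1,814 × $1.85 = $67,992.89.
Line 3 (9324.36.30, Naria, 2,891 units, $292,569.20):
Base rate for 9324.36.30 is 11% + $1.01/unit.
Duty = $292,569.20 × 11% + 2,891 × $1.01 = $35,102.52.
Total = $49,401.31 + $67,992.89 + $35,102.52 = $152,496.72.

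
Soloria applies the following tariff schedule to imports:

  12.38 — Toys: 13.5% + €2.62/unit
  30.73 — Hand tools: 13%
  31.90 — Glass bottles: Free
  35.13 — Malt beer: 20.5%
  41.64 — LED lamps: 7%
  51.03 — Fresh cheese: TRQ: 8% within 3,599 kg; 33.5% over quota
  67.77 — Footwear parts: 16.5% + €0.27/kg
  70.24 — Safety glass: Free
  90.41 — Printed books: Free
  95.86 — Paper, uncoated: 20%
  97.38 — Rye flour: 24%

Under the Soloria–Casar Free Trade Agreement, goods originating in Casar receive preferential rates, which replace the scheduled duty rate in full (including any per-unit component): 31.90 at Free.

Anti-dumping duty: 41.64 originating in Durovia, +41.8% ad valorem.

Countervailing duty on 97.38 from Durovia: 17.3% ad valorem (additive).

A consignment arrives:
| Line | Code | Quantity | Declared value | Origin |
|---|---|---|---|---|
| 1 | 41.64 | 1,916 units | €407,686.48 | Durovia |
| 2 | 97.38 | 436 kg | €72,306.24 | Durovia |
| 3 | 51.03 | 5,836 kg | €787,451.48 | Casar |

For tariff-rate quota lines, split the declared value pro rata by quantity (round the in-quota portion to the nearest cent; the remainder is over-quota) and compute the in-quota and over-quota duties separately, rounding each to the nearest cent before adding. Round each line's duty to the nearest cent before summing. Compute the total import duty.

Line 1 (41.64, Durovia, 1,916 units, €407,686.48):
Base rate for 41.64 is 7%.
Additional duty on 41.64 from Durovia: +41.8%. Applied ad valorem rate: 7% + 41.8% = 48.8%.
Duty = €407,686.48 × 48.8% = €198,951.00.
Line 2 (97.38, Durovia, 436 kg, €72,306.24):
Base rate for 97.38 is 24%.
Additional duty on 97.38 from Durovia: +17.3%. Applied ad valorem rate: 24% + 17.3% = 41.3%.
Duty = €72,306.24 × 41.3% = €29,862.48.
Line 3 (51.03, Casar, 5,836 kg, €787,451.48):
Code 51.03 is under a tariff-rate quota (threshold 3,599 kg). In-quota: 3,599 kg at 8%; over-quota: 2,237 kg at 33.5%.
Pro-rata value split: in-quota = €787,451.48 × 3,599/5,836 = €485,613.07; over-quota = €787,451.48 − €485,613.07 = €301,838.41.
In-quota duty = €485,613.07 × 8% = €38,849.05. Over-quota duty = €301,838.41 × 33.5% = €101,115.87.
Line duty = €38,849.05 + €101,115.87 = €139,964.92.
Total = €198,951.00 + €29,862.48 + €139,964.92 = €368,778.40.

€368,778.40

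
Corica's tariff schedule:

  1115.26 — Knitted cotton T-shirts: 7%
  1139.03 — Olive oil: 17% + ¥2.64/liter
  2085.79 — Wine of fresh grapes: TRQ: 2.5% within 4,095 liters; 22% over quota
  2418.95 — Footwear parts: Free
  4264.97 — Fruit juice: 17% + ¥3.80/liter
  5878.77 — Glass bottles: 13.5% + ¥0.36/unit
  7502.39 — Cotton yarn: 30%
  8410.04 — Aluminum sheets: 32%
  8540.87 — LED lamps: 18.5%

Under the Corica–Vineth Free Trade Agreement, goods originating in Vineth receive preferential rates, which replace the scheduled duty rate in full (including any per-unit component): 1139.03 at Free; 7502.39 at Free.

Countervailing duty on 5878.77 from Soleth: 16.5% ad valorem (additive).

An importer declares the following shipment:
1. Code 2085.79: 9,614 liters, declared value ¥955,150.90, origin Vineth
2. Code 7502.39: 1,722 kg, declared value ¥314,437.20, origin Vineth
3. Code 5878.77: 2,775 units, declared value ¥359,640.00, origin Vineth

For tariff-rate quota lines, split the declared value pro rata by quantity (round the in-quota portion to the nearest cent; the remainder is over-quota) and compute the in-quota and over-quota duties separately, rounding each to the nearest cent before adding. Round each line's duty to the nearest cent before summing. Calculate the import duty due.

Line 1 (2085.79, Vineth, 9,614 liters, ¥955,150.90):
Code 2085.79 is under a tariff-rate quota (threshold 4,095 liters). In-quota: 4,095 liters at 2.5%; over-quota: 5,519 liters at 22%.
Pro-rata value split: in-quota = ¥955,150.90 × 4,095/9,614 = ¥406,838.25; over-quota = ¥955,150.90 − ¥406,838.25 = ¥548,312.65.
In-quota duty = ¥406,838.25 × 2.5% = ¥10,170.96. Over-quota duty = ¥548,312.65 × 22% = ¥120,628.78.
Line duty = ¥10,170.96 + ¥120,628.78 = ¥130,799.74.
Line 2 (7502.39, Vineth, 1,722 kg, ¥314,437.20):
Base rate for 7502.39 is 30%.
Origin Vineth qualifies under the Corica–Vineth agreement and 7502.39 is covered: preferential rate Free applies instead.
Duty = ¥314,437.20 × 0% = ¥0.00.
Line 3 (5878.77, Vineth, 2,775 units, ¥359,640.00):
Base rate for 5878.77 is 13.5% + ¥0.36/unit.
Origin Vineth is the FTA partner but 5878.77 is not on the preference list; base rate stands.
The additional-duty order on 5878.77 targets Soleth, not Vineth; it does not apply.
Duty = ¥359,640.00 × 13.5% + 2,775 × ¥0.36 = ¥49,550.40.
Total = ¥130,799.74 + ¥0.00 + ¥49,550.40 = ¥180,350.14.

¥180,350.14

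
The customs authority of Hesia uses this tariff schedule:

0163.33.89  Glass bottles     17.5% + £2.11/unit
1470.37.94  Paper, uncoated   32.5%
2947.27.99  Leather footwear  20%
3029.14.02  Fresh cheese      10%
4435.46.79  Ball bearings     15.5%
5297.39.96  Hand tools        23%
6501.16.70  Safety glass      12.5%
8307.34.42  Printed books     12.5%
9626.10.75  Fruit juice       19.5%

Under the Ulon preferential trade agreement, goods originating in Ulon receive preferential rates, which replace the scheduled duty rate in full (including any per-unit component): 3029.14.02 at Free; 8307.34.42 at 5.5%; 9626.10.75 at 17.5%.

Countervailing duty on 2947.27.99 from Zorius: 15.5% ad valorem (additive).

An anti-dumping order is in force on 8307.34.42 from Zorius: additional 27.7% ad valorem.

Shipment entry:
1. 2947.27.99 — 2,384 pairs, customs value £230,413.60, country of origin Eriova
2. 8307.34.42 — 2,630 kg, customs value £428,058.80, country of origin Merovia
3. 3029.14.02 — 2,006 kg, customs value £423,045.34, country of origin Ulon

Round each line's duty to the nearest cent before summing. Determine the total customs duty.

£99,590.07

Line 1 (2947.27.99, Eriova, 2,384 pairs, £230,413.60):
Base rate for 2947.27.99 is 20%.
The additional-duty order on 2947.27.99 targets Zorius, not Eriova; it does not apply.
Duty = £230,413.60 × 20% = £46,082.72.
Line 2 (8307.34.42, Merovia, 2,630 kg, £428,058.80):
Base rate for 8307.34.42 is 12.5%.
8307.34.42 has an FTA preferential rate, but origin Merovia is not Ulon; base rate stands.
The additional-duty order on 8307.34.42 targets Zorius, not Merovia; it does not apply.
Duty = £428,058.80 × 12.5% = £53,507.35.
Line 3 (3029.14.02, Ulon, 2,006 kg, £423,045.34):
Base rate for 3029.14.02 is 10%.
Origin Ulon qualifies under the Hesia–Ulon agreement and 3029.14.02 is covered: preferential rate Free applies instead.
Duty = £423,045.34 × 0% = £0.00.
Total = £46,082.72 + £53,507.35 + £0.00 = £99,590.07.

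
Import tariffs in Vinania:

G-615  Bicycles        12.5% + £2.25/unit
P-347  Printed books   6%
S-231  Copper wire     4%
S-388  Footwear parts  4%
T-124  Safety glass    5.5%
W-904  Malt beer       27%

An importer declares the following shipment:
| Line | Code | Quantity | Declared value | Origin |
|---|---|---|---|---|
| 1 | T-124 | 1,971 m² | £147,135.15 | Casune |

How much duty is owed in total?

£8,092.43

Line 1 (T-124, Casune, 1,971 m², £147,135.15):
Base rate for T-124 is 5.5%.
Duty = £147,135.15 × 5.5% = £8,092.43.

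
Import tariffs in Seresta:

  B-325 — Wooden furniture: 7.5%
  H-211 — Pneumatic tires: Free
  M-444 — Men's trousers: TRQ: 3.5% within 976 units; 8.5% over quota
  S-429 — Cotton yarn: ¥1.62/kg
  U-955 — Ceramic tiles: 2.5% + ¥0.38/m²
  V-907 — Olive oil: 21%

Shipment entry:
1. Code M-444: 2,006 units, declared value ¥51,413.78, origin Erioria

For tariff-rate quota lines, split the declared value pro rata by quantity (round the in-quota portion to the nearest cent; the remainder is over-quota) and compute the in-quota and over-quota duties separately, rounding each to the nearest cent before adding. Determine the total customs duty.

¥3,119.43

Line 1 (M-444, Erioria, 2,006 units, ¥51,413.78):
Code M-444 is under a tariff-rate quota (threshold 976 units). In-quota: 976 units at 3.5%; over-quota: 1,030 units at 8.5%.
Pro-rata value split: in-quota = ¥51,413.78 × 976/2,006 = ¥25,014.88; over-quota = ¥51,413.78 − ¥25,014.88 = ¥26,398.90.
In-quota duty = ¥25,014.88 × 3.5% = ¥875.52. Over-quota duty = ¥26,398.90 × 8.5% = ¥2,243.91.
Line duty = ¥875.52 + ¥2,243.91 = ¥3,119.43.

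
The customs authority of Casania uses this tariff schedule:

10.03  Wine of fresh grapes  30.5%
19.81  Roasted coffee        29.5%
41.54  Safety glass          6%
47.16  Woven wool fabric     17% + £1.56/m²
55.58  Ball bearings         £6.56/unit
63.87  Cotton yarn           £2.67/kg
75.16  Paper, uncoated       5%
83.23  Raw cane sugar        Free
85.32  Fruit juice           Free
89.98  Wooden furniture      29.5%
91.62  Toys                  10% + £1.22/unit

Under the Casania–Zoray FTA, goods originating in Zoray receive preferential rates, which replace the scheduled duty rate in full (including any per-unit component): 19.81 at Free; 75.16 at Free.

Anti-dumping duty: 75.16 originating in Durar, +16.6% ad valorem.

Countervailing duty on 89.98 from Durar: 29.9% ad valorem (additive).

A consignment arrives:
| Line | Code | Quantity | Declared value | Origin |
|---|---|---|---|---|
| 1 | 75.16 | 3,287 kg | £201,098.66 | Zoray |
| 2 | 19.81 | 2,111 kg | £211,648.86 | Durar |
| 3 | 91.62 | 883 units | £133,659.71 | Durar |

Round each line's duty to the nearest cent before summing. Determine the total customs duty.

£76,879.64

Line 1 (75.16, Zoray, 3,287 kg, £201,098.66):
Base rate for 75.16 is 5%.
Origin Zoray qualifies under the Casania–Zoray agreement and 75.16 is covered: preferential rate Free applies instead.
The additional-duty order on 75.16 targets Durar, not Zoray; it does not apply.
Duty = £201,098.66 × 0% = £0.00.
Line 2 (19.81, Durar, 2,111 kg, £211,648.86):
Base rate for 19.81 is 29.5%.
19.81 has an FTA preferential rate, but origin Durar is not Zoray; base rate stands.
Duty = £211,648.86 × 29.5% = £62,436.41.
Line 3 (91.62, Durar, 883 units, £133,659.71):
Base rate for 91.62 is 10% + £1.22/unit.
Duty = £133,659.71 × 10% + 883 × £1.22 = £14,443.23.
Total = £0.00 + £62,436.41 + £14,443.23 = £76,879.64.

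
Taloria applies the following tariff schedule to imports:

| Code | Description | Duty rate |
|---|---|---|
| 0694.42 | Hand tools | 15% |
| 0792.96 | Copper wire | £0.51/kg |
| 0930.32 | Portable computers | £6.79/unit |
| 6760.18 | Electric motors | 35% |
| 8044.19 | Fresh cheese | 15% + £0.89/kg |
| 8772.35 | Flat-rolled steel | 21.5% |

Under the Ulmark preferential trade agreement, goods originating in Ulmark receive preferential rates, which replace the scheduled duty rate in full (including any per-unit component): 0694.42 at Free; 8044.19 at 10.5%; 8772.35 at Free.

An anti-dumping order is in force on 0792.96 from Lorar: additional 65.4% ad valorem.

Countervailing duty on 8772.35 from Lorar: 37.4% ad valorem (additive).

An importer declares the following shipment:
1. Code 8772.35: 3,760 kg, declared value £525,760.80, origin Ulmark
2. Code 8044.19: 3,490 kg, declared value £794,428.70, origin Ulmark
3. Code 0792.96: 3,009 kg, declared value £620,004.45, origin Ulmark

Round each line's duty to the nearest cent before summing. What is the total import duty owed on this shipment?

Line 1 (8772.35, Ulmark, 3,760 kg, £525,760.80):
Base rate for 8772.35 is 21.5%.
Origin Ulmark qualifies under the Taloria–Ulmark agreement and 8772.35 is covered: preferential rate Free applies instead.
The additional-duty order on 8772.35 targets Lorar, not Ulmark; it does not apply.
Duty = £525,760.80 × 0% = £0.00.
Line 2 (8044.19, Ulmark, 3,490 kg, £794,428.70):
Base rate for 8044.19 is 15% + £0.89/kg.
Origin Ulmark qualifies under the Taloria–Ulmark agreement and 8044.19 is covered: preferential rate 10.5% applies instead.
Duty = £794,428.70 × 10.5% = £83,415.01.
Line 3 (0792.96, Ulmark, 3,009 kg, £620,004.45):
Base rate for 0792.96 is £0.51/kg.
Origin Ulmark is the FTA partner but 0792.96 is not on the preference list; base rate stands.
The additional-duty order on 0792.96 targets Lorar, not Ulmark; it does not apply.
Duty = 3,009 × £0.51 = £1,534.59.
Total = £0.00 + £83,415.01 + £1,534.59 = £84,949.60.

£84,949.60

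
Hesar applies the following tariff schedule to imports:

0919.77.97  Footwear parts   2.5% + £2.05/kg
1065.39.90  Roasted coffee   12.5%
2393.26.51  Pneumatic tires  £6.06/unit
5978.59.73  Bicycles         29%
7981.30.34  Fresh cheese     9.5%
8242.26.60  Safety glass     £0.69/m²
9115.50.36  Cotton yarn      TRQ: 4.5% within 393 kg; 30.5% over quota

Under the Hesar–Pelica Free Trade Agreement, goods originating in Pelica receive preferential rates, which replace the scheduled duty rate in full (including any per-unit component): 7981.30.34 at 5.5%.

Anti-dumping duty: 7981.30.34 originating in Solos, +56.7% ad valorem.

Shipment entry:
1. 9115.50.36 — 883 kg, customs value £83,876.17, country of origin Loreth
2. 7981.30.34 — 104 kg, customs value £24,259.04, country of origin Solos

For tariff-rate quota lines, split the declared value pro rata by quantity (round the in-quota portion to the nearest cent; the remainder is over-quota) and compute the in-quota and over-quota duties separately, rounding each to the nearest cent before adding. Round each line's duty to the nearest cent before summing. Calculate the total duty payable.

Line 1 (9115.50.36, Loreth, 883 kg, £83,876.17):
Code 9115.50.36 is under a tariff-rate quota (threshold 393 kg). In-quota: 393 kg at 4.5%; over-quota: 490 kg at 30.5%.
Pro-rata value split: in-quota = £83,876.17 × 393/883 = £37,331.07; over-quota = £83,876.17 − £37,331.07 = £46,545.10.
In-quota duty = £37,331.07 × 4.5% = £1,679.90. Over-quota duty = £46,545.10 × 30.5% = £14,196.26.
Line duty = £1,679.90 + £14,196.26 = £15,876.16.
Line 2 (7981.30.34, Solos, 104 kg, £24,259.04):
Base rate for 7981.30.34 is 9.5%.
7981.30.34 has an FTA preferential rate, but origin Solos is not Pelica; base rate stands.
Additional duty on 7981.30.34 from Solos: +56.7%. Applied ad valorem rate: 9.5% + 56.7% = 66.2%.
Duty = £24,259.04 × 66.2% = £16,059.48.
Total = £15,876.16 + £16,059.48 = £31,935.64.

£31,935.64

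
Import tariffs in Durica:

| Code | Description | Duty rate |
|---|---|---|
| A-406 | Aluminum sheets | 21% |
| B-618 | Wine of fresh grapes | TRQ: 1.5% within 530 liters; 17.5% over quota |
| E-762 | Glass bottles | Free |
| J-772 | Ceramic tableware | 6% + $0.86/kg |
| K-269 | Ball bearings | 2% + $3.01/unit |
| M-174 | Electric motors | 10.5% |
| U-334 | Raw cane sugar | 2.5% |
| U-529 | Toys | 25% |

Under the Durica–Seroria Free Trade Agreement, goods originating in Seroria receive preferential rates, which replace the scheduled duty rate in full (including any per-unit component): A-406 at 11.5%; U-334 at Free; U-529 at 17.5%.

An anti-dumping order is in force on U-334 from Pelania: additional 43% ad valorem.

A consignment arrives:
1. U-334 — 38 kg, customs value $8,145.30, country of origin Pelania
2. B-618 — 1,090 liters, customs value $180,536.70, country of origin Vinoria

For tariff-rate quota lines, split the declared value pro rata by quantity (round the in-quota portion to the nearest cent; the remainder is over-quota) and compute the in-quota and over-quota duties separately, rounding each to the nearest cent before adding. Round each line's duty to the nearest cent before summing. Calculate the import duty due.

$21,254.61

Line 1 (U-334, Pelania, 38 kg, $8,145.30):
Base rate for U-334 is 2.5%.
U-334 has an FTA preferential rate, but origin Pelania is not Seroria; base rate stands.
Additional duty on U-334 from Pelania: +43%. Applied ad valorem rate: 2.5% + 43% = 45.5%.
Duty = $8,145.30 × 45.5% = $3,706.11.
Line 2 (B-618, Vinoria, 1,090 liters, $180,536.70):
Code B-618 is under a tariff-rate quota (threshold 530 liters). In-quota: 530 liters at 1.5%; over-quota: 560 liters at 17.5%.
Pro-rata value split: in-quota = $180,536.70 × 530/1,090 = $87,783.90; over-quota = $180,536.70 − $87,783.90 = $92,752.80.
In-quota duty = $87,783.90 × 1.5% = $1,316.76. Over-quota duty = $92,752.80 × 17.5% = $16,231.74.
Line duty = $1,316.76 + $16,231.74 = $17,548.50.
Total = $3,706.11 + $17,548.50 = $21,254.61.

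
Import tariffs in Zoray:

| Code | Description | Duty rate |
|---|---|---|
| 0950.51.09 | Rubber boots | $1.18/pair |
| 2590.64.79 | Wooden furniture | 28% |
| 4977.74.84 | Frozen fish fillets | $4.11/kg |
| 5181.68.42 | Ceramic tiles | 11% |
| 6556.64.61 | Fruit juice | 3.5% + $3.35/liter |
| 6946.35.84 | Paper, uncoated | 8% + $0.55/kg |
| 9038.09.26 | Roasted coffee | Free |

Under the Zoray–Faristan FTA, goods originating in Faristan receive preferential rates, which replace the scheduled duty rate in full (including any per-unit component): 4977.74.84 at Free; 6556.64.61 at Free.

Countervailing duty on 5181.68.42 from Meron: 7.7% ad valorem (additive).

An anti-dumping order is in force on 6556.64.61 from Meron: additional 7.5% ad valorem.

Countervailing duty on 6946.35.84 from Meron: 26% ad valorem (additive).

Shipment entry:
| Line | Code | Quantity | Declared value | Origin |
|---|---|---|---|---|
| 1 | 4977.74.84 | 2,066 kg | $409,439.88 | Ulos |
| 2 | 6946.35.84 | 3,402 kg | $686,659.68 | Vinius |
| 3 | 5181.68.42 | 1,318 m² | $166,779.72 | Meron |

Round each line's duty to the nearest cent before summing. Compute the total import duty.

$96,482.94

Line 1 (4977.74.84, Ulos, 2,066 kg, $409,439.88):
Base rate for 4977.74.84 is $4.11/kg.
4977.74.84 has an FTA preferential rate, but origin Ulos is not Faristan; base rate stands.
Duty = 2,066 × $4.11 = $8,491.26.
Line 2 (6946.35.84, Vinius, 3,402 kg, $686,659.68):
Base rate for 6946.35.84 is 8% + $0.55/kg.
The additional-duty order on 6946.35.84 targets Meron, not Vinius; it does not apply.
Duty = $686,659.68 × 8% + 3,402 × $0.55 = $56,803.87.
Line 3 (5181.68.42, Meron, 1,318 m², $166,779.72):
Base rate for 5181.68.42 is 11%.
Additional duty on 5181.68.42 from Meron: +7.7%. Applied ad valorem rate: 11% + 7.7% = 18.7%.
Duty = $166,779.72 × 18.7% = $31,187.81.
Total = $8,491.26 + $56,803.87 + $31,187.81 = $96,482.94.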